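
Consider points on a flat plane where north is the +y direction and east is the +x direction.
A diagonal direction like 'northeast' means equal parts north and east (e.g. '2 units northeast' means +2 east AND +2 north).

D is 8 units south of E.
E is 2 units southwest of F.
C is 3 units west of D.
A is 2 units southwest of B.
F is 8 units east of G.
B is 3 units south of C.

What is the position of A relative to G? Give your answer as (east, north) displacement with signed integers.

Place G at the origin (east=0, north=0).
  F is 8 units east of G: delta (east=+8, north=+0); F at (east=8, north=0).
  E is 2 units southwest of F: delta (east=-2, north=-2); E at (east=6, north=-2).
  D is 8 units south of E: delta (east=+0, north=-8); D at (east=6, north=-10).
  C is 3 units west of D: delta (east=-3, north=+0); C at (east=3, north=-10).
  B is 3 units south of C: delta (east=+0, north=-3); B at (east=3, north=-13).
  A is 2 units southwest of B: delta (east=-2, north=-2); A at (east=1, north=-15).
Therefore A relative to G: (east=1, north=-15).

Answer: A is at (east=1, north=-15) relative to G.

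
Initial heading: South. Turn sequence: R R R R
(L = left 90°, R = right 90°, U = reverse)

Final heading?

Answer: Final heading: South

Derivation:
Start: South
  R (right (90° clockwise)) -> West
  R (right (90° clockwise)) -> North
  R (right (90° clockwise)) -> East
  R (right (90° clockwise)) -> South
Final: South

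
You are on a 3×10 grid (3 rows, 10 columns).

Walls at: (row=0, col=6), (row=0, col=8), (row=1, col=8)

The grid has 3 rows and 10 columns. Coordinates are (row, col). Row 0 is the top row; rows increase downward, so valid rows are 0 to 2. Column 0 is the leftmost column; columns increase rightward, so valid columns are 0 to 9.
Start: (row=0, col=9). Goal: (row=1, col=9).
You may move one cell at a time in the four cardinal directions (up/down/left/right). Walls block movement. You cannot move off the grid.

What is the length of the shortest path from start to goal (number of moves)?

Answer: Shortest path length: 1

Derivation:
BFS from (row=0, col=9) until reaching (row=1, col=9):
  Distance 0: (row=0, col=9)
  Distance 1: (row=1, col=9)  <- goal reached here
One shortest path (1 moves): (row=0, col=9) -> (row=1, col=9)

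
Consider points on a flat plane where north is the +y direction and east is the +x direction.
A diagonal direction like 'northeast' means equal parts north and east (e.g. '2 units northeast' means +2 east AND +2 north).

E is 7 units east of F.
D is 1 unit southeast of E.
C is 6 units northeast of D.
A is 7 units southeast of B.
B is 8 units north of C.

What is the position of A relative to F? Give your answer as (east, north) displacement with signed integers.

Place F at the origin (east=0, north=0).
  E is 7 units east of F: delta (east=+7, north=+0); E at (east=7, north=0).
  D is 1 unit southeast of E: delta (east=+1, north=-1); D at (east=8, north=-1).
  C is 6 units northeast of D: delta (east=+6, north=+6); C at (east=14, north=5).
  B is 8 units north of C: delta (east=+0, north=+8); B at (east=14, north=13).
  A is 7 units southeast of B: delta (east=+7, north=-7); A at (east=21, north=6).
Therefore A relative to F: (east=21, north=6).

Answer: A is at (east=21, north=6) relative to F.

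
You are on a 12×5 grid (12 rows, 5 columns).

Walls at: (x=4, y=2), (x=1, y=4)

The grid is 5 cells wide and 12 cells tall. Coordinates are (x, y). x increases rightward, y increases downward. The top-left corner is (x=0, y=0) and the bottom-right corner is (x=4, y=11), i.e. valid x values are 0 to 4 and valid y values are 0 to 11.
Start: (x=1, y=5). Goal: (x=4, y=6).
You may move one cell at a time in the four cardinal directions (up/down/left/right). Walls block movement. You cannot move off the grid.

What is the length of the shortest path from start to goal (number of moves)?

Answer: Shortest path length: 4

Derivation:
BFS from (x=1, y=5) until reaching (x=4, y=6):
  Distance 0: (x=1, y=5)
  Distance 1: (x=0, y=5), (x=2, y=5), (x=1, y=6)
  Distance 2: (x=0, y=4), (x=2, y=4), (x=3, y=5), (x=0, y=6), (x=2, y=6), (x=1, y=7)
  Distance 3: (x=0, y=3), (x=2, y=3), (x=3, y=4), (x=4, y=5), (x=3, y=6), (x=0, y=7), (x=2, y=7), (x=1, y=8)
  Distance 4: (x=0, y=2), (x=2, y=2), (x=1, y=3), (x=3, y=3), (x=4, y=4), (x=4, y=6), (x=3, y=7), (x=0, y=8), (x=2, y=8), (x=1, y=9)  <- goal reached here
One shortest path (4 moves): (x=1, y=5) -> (x=2, y=5) -> (x=3, y=5) -> (x=4, y=5) -> (x=4, y=6)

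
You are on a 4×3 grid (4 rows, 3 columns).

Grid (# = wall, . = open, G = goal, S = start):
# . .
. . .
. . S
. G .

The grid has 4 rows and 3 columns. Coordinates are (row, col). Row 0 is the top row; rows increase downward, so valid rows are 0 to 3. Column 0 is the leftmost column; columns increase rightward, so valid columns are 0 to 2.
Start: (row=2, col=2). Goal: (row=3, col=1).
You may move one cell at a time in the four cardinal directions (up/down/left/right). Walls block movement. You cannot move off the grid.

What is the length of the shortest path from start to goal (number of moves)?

BFS from (row=2, col=2) until reaching (row=3, col=1):
  Distance 0: (row=2, col=2)
  Distance 1: (row=1, col=2), (row=2, col=1), (row=3, col=2)
  Distance 2: (row=0, col=2), (row=1, col=1), (row=2, col=0), (row=3, col=1)  <- goal reached here
One shortest path (2 moves): (row=2, col=2) -> (row=2, col=1) -> (row=3, col=1)

Answer: Shortest path length: 2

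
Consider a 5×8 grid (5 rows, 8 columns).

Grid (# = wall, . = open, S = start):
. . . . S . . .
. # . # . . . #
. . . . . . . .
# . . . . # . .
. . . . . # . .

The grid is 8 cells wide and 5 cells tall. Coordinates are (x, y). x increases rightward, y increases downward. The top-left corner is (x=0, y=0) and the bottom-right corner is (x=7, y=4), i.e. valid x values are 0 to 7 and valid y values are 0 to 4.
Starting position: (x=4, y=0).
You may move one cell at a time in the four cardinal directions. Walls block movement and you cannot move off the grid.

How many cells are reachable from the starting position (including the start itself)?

Answer: Reachable cells: 34

Derivation:
BFS flood-fill from (x=4, y=0):
  Distance 0: (x=4, y=0)
  Distance 1: (x=3, y=0), (x=5, y=0), (x=4, y=1)
  Distance 2: (x=2, y=0), (x=6, y=0), (x=5, y=1), (x=4, y=2)
  Distance 3: (x=1, y=0), (x=7, y=0), (x=2, y=1), (x=6, y=1), (x=3, y=2), (x=5, y=2), (x=4, y=3)
  Distance 4: (x=0, y=0), (x=2, y=2), (x=6, y=2), (x=3, y=3), (x=4, y=4)
  Distance 5: (x=0, y=1), (x=1, y=2), (x=7, y=2), (x=2, y=3), (x=6, y=3), (x=3, y=4)
  Distance 6: (x=0, y=2), (x=1, y=3), (x=7, y=3), (x=2, y=4), (x=6, y=4)
  Distance 7: (x=1, y=4), (x=7, y=4)
  Distance 8: (x=0, y=4)
Total reachable: 34 (grid has 34 open cells total)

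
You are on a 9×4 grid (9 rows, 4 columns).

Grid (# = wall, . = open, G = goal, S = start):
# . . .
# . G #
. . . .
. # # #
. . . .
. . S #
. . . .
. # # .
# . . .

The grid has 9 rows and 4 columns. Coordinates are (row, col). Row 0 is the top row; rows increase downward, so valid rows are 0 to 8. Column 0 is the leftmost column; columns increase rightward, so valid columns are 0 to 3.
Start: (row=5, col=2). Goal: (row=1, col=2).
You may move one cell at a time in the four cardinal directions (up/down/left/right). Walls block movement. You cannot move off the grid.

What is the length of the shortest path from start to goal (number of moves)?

BFS from (row=5, col=2) until reaching (row=1, col=2):
  Distance 0: (row=5, col=2)
  Distance 1: (row=4, col=2), (row=5, col=1), (row=6, col=2)
  Distance 2: (row=4, col=1), (row=4, col=3), (row=5, col=0), (row=6, col=1), (row=6, col=3)
  Distance 3: (row=4, col=0), (row=6, col=0), (row=7, col=3)
  Distance 4: (row=3, col=0), (row=7, col=0), (row=8, col=3)
  Distance 5: (row=2, col=0), (row=8, col=2)
  Distance 6: (row=2, col=1), (row=8, col=1)
  Distance 7: (row=1, col=1), (row=2, col=2)
  Distance 8: (row=0, col=1), (row=1, col=2), (row=2, col=3)  <- goal reached here
One shortest path (8 moves): (row=5, col=2) -> (row=5, col=1) -> (row=5, col=0) -> (row=4, col=0) -> (row=3, col=0) -> (row=2, col=0) -> (row=2, col=1) -> (row=2, col=2) -> (row=1, col=2)

Answer: Shortest path length: 8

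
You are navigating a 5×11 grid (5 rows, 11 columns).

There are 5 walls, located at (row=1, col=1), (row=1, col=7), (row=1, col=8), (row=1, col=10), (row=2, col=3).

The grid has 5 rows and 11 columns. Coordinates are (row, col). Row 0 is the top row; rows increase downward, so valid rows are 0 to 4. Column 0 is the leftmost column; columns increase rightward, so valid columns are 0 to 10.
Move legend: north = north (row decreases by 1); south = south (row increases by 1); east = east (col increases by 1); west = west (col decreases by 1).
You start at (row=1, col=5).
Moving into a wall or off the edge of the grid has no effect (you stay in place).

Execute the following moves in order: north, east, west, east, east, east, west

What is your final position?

Start: (row=1, col=5)
  north (north): (row=1, col=5) -> (row=0, col=5)
  east (east): (row=0, col=5) -> (row=0, col=6)
  west (west): (row=0, col=6) -> (row=0, col=5)
  east (east): (row=0, col=5) -> (row=0, col=6)
  east (east): (row=0, col=6) -> (row=0, col=7)
  east (east): (row=0, col=7) -> (row=0, col=8)
  west (west): (row=0, col=8) -> (row=0, col=7)
Final: (row=0, col=7)

Answer: Final position: (row=0, col=7)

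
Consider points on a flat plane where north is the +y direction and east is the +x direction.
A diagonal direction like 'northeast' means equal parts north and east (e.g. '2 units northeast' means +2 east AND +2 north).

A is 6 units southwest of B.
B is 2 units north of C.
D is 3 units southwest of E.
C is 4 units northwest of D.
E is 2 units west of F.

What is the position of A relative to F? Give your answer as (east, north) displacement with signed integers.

Place F at the origin (east=0, north=0).
  E is 2 units west of F: delta (east=-2, north=+0); E at (east=-2, north=0).
  D is 3 units southwest of E: delta (east=-3, north=-3); D at (east=-5, north=-3).
  C is 4 units northwest of D: delta (east=-4, north=+4); C at (east=-9, north=1).
  B is 2 units north of C: delta (east=+0, north=+2); B at (east=-9, north=3).
  A is 6 units southwest of B: delta (east=-6, north=-6); A at (east=-15, north=-3).
Therefore A relative to F: (east=-15, north=-3).

Answer: A is at (east=-15, north=-3) relative to F.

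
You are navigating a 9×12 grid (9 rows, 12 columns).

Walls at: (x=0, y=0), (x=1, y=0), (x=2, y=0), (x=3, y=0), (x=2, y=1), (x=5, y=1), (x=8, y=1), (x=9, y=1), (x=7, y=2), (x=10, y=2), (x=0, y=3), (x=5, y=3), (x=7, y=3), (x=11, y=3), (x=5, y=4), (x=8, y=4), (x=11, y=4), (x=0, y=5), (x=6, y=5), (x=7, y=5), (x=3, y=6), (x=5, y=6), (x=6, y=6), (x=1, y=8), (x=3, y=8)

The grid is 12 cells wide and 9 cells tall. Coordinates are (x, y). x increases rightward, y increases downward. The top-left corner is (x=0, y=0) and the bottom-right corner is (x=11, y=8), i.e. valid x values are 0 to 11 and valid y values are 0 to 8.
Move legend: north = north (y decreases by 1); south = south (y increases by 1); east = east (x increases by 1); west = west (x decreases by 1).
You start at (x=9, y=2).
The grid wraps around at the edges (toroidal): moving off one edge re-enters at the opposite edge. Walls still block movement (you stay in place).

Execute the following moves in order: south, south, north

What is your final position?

Start: (x=9, y=2)
  south (south): (x=9, y=2) -> (x=9, y=3)
  south (south): (x=9, y=3) -> (x=9, y=4)
  north (north): (x=9, y=4) -> (x=9, y=3)
Final: (x=9, y=3)

Answer: Final position: (x=9, y=3)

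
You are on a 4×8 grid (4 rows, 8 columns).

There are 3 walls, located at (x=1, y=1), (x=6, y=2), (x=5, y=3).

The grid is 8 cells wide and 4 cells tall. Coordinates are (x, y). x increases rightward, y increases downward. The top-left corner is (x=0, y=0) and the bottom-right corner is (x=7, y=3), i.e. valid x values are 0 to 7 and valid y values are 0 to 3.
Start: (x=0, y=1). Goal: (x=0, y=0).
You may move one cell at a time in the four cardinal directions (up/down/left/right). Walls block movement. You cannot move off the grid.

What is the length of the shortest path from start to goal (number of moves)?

BFS from (x=0, y=1) until reaching (x=0, y=0):
  Distance 0: (x=0, y=1)
  Distance 1: (x=0, y=0), (x=0, y=2)  <- goal reached here
One shortest path (1 moves): (x=0, y=1) -> (x=0, y=0)

Answer: Shortest path length: 1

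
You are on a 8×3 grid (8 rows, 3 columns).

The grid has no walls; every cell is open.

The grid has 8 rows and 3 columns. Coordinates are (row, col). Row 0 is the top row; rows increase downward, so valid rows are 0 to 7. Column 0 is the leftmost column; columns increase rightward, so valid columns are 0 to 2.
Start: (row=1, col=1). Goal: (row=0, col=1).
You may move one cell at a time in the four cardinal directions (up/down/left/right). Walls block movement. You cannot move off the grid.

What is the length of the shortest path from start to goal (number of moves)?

Answer: Shortest path length: 1

Derivation:
BFS from (row=1, col=1) until reaching (row=0, col=1):
  Distance 0: (row=1, col=1)
  Distance 1: (row=0, col=1), (row=1, col=0), (row=1, col=2), (row=2, col=1)  <- goal reached here
One shortest path (1 moves): (row=1, col=1) -> (row=0, col=1)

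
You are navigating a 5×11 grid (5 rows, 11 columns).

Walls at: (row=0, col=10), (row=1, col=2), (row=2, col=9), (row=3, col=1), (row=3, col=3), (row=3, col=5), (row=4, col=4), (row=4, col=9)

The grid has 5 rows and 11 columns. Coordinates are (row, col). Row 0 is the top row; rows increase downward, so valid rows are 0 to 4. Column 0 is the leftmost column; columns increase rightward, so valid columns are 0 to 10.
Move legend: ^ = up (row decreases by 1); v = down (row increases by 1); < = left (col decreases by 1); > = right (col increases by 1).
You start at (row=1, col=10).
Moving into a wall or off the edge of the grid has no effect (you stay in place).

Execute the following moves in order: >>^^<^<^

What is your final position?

Start: (row=1, col=10)
  > (right): blocked, stay at (row=1, col=10)
  > (right): blocked, stay at (row=1, col=10)
  ^ (up): blocked, stay at (row=1, col=10)
  ^ (up): blocked, stay at (row=1, col=10)
  < (left): (row=1, col=10) -> (row=1, col=9)
  ^ (up): (row=1, col=9) -> (row=0, col=9)
  < (left): (row=0, col=9) -> (row=0, col=8)
  ^ (up): blocked, stay at (row=0, col=8)
Final: (row=0, col=8)

Answer: Final position: (row=0, col=8)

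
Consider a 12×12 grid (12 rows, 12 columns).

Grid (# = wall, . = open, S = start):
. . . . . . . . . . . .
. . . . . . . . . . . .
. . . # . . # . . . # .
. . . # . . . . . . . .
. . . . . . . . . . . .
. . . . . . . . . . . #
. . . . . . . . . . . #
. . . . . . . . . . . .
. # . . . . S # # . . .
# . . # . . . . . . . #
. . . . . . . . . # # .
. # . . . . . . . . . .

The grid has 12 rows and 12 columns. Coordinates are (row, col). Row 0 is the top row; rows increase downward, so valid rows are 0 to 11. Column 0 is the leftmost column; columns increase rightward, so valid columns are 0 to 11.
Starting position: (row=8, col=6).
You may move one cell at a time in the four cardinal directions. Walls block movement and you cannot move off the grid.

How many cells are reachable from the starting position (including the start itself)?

BFS flood-fill from (row=8, col=6):
  Distance 0: (row=8, col=6)
  Distance 1: (row=7, col=6), (row=8, col=5), (row=9, col=6)
  Distance 2: (row=6, col=6), (row=7, col=5), (row=7, col=7), (row=8, col=4), (row=9, col=5), (row=9, col=7), (row=10, col=6)
  Distance 3: (row=5, col=6), (row=6, col=5), (row=6, col=7), (row=7, col=4), (row=7, col=8), (row=8, col=3), (row=9, col=4), (row=9, col=8), (row=10, col=5), (row=10, col=7), (row=11, col=6)
  Distance 4: (row=4, col=6), (row=5, col=5), (row=5, col=7), (row=6, col=4), (row=6, col=8), (row=7, col=3), (row=7, col=9), (row=8, col=2), (row=9, col=9), (row=10, col=4), (row=10, col=8), (row=11, col=5), (row=11, col=7)
  Distance 5: (row=3, col=6), (row=4, col=5), (row=4, col=7), (row=5, col=4), (row=5, col=8), (row=6, col=3), (row=6, col=9), (row=7, col=2), (row=7, col=10), (row=8, col=9), (row=9, col=2), (row=9, col=10), (row=10, col=3), (row=11, col=4), (row=11, col=8)
  Distance 6: (row=3, col=5), (row=3, col=7), (row=4, col=4), (row=4, col=8), (row=5, col=3), (row=5, col=9), (row=6, col=2), (row=6, col=10), (row=7, col=1), (row=7, col=11), (row=8, col=10), (row=9, col=1), (row=10, col=2), (row=11, col=3), (row=11, col=9)
  Distance 7: (row=2, col=5), (row=2, col=7), (row=3, col=4), (row=3, col=8), (row=4, col=3), (row=4, col=9), (row=5, col=2), (row=5, col=10), (row=6, col=1), (row=7, col=0), (row=8, col=11), (row=10, col=1), (row=11, col=2), (row=11, col=10)
  Distance 8: (row=1, col=5), (row=1, col=7), (row=2, col=4), (row=2, col=8), (row=3, col=9), (row=4, col=2), (row=4, col=10), (row=5, col=1), (row=6, col=0), (row=8, col=0), (row=10, col=0), (row=11, col=11)
  Distance 9: (row=0, col=5), (row=0, col=7), (row=1, col=4), (row=1, col=6), (row=1, col=8), (row=2, col=9), (row=3, col=2), (row=3, col=10), (row=4, col=1), (row=4, col=11), (row=5, col=0), (row=10, col=11), (row=11, col=0)
  Distance 10: (row=0, col=4), (row=0, col=6), (row=0, col=8), (row=1, col=3), (row=1, col=9), (row=2, col=2), (row=3, col=1), (row=3, col=11), (row=4, col=0)
  Distance 11: (row=0, col=3), (row=0, col=9), (row=1, col=2), (row=1, col=10), (row=2, col=1), (row=2, col=11), (row=3, col=0)
  Distance 12: (row=0, col=2), (row=0, col=10), (row=1, col=1), (row=1, col=11), (row=2, col=0)
  Distance 13: (row=0, col=1), (row=0, col=11), (row=1, col=0)
  Distance 14: (row=0, col=0)
Total reachable: 129 (grid has 129 open cells total)

Answer: Reachable cells: 129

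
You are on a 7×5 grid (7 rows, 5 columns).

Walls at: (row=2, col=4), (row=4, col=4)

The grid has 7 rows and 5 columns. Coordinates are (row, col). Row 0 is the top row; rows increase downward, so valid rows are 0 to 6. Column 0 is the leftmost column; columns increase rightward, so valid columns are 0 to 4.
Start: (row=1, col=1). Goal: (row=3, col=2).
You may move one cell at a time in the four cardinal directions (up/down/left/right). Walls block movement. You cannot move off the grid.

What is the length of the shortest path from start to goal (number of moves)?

Answer: Shortest path length: 3

Derivation:
BFS from (row=1, col=1) until reaching (row=3, col=2):
  Distance 0: (row=1, col=1)
  Distance 1: (row=0, col=1), (row=1, col=0), (row=1, col=2), (row=2, col=1)
  Distance 2: (row=0, col=0), (row=0, col=2), (row=1, col=3), (row=2, col=0), (row=2, col=2), (row=3, col=1)
  Distance 3: (row=0, col=3), (row=1, col=4), (row=2, col=3), (row=3, col=0), (row=3, col=2), (row=4, col=1)  <- goal reached here
One shortest path (3 moves): (row=1, col=1) -> (row=1, col=2) -> (row=2, col=2) -> (row=3, col=2)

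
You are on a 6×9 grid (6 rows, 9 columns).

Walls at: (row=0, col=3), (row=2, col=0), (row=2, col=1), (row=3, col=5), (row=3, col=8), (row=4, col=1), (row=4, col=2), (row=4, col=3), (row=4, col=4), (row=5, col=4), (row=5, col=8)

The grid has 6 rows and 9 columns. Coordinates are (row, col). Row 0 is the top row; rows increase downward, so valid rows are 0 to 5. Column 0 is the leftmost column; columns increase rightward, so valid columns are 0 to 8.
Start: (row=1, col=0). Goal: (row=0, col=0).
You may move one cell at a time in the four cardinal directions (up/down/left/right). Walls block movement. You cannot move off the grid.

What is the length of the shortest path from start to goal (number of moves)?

BFS from (row=1, col=0) until reaching (row=0, col=0):
  Distance 0: (row=1, col=0)
  Distance 1: (row=0, col=0), (row=1, col=1)  <- goal reached here
One shortest path (1 moves): (row=1, col=0) -> (row=0, col=0)

Answer: Shortest path length: 1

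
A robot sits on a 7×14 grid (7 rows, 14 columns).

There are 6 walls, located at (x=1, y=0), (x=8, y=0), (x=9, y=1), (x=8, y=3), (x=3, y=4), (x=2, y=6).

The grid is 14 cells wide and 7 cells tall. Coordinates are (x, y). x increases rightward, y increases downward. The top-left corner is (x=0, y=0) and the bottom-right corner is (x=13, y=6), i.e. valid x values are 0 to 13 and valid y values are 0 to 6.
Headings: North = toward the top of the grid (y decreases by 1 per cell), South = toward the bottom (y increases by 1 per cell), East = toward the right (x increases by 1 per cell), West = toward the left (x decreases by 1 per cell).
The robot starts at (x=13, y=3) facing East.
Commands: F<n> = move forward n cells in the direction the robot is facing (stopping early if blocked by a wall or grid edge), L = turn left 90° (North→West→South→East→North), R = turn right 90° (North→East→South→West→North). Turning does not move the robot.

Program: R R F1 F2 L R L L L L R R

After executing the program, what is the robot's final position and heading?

Start: (x=13, y=3), facing East
  R: turn right, now facing South
  R: turn right, now facing West
  F1: move forward 1, now at (x=12, y=3)
  F2: move forward 2, now at (x=10, y=3)
  L: turn left, now facing South
  R: turn right, now facing West
  L: turn left, now facing South
  L: turn left, now facing East
  L: turn left, now facing North
  L: turn left, now facing West
  R: turn right, now facing North
  R: turn right, now facing East
Final: (x=10, y=3), facing East

Answer: Final position: (x=10, y=3), facing East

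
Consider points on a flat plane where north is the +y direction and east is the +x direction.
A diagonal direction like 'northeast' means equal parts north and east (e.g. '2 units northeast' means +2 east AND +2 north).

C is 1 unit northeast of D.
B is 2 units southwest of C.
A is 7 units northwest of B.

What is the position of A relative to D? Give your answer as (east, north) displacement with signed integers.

Answer: A is at (east=-8, north=6) relative to D.

Derivation:
Place D at the origin (east=0, north=0).
  C is 1 unit northeast of D: delta (east=+1, north=+1); C at (east=1, north=1).
  B is 2 units southwest of C: delta (east=-2, north=-2); B at (east=-1, north=-1).
  A is 7 units northwest of B: delta (east=-7, north=+7); A at (east=-8, north=6).
Therefore A relative to D: (east=-8, north=6).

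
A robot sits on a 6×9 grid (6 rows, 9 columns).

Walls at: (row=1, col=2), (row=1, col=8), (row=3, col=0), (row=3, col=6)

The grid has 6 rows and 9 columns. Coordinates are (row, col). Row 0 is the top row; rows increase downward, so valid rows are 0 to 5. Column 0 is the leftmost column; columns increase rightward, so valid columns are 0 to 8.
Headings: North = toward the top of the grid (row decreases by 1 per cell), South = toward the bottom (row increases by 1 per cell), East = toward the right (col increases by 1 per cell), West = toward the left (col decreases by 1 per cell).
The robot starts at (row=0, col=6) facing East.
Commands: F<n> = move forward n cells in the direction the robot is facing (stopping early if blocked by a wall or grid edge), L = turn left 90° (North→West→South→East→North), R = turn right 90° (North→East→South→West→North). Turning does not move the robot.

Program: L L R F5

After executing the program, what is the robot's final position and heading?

Answer: Final position: (row=0, col=6), facing North

Derivation:
Start: (row=0, col=6), facing East
  L: turn left, now facing North
  L: turn left, now facing West
  R: turn right, now facing North
  F5: move forward 0/5 (blocked), now at (row=0, col=6)
Final: (row=0, col=6), facing North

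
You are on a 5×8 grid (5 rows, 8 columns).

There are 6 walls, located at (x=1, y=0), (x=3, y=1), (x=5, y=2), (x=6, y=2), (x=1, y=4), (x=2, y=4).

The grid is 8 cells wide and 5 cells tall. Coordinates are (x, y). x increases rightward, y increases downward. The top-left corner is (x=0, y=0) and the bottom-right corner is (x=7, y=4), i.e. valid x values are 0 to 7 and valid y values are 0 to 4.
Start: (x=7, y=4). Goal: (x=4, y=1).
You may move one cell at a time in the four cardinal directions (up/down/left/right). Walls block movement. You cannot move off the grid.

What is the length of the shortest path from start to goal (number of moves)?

BFS from (x=7, y=4) until reaching (x=4, y=1):
  Distance 0: (x=7, y=4)
  Distance 1: (x=7, y=3), (x=6, y=4)
  Distance 2: (x=7, y=2), (x=6, y=3), (x=5, y=4)
  Distance 3: (x=7, y=1), (x=5, y=3), (x=4, y=4)
  Distance 4: (x=7, y=0), (x=6, y=1), (x=4, y=3), (x=3, y=4)
  Distance 5: (x=6, y=0), (x=5, y=1), (x=4, y=2), (x=3, y=3)
  Distance 6: (x=5, y=0), (x=4, y=1), (x=3, y=2), (x=2, y=3)  <- goal reached here
One shortest path (6 moves): (x=7, y=4) -> (x=6, y=4) -> (x=5, y=4) -> (x=4, y=4) -> (x=4, y=3) -> (x=4, y=2) -> (x=4, y=1)

Answer: Shortest path length: 6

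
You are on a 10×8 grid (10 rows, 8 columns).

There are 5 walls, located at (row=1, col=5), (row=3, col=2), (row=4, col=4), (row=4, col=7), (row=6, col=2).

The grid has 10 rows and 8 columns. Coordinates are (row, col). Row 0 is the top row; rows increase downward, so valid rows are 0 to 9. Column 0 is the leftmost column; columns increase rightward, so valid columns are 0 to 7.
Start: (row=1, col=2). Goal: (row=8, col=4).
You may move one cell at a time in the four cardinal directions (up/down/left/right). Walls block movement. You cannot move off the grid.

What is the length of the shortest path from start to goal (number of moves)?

Answer: Shortest path length: 9

Derivation:
BFS from (row=1, col=2) until reaching (row=8, col=4):
  Distance 0: (row=1, col=2)
  Distance 1: (row=0, col=2), (row=1, col=1), (row=1, col=3), (row=2, col=2)
  Distance 2: (row=0, col=1), (row=0, col=3), (row=1, col=0), (row=1, col=4), (row=2, col=1), (row=2, col=3)
  Distance 3: (row=0, col=0), (row=0, col=4), (row=2, col=0), (row=2, col=4), (row=3, col=1), (row=3, col=3)
  Distance 4: (row=0, col=5), (row=2, col=5), (row=3, col=0), (row=3, col=4), (row=4, col=1), (row=4, col=3)
  Distance 5: (row=0, col=6), (row=2, col=6), (row=3, col=5), (row=4, col=0), (row=4, col=2), (row=5, col=1), (row=5, col=3)
  Distance 6: (row=0, col=7), (row=1, col=6), (row=2, col=7), (row=3, col=6), (row=4, col=5), (row=5, col=0), (row=5, col=2), (row=5, col=4), (row=6, col=1), (row=6, col=3)
  Distance 7: (row=1, col=7), (row=3, col=7), (row=4, col=6), (row=5, col=5), (row=6, col=0), (row=6, col=4), (row=7, col=1), (row=7, col=3)
  Distance 8: (row=5, col=6), (row=6, col=5), (row=7, col=0), (row=7, col=2), (row=7, col=4), (row=8, col=1), (row=8, col=3)
  Distance 9: (row=5, col=7), (row=6, col=6), (row=7, col=5), (row=8, col=0), (row=8, col=2), (row=8, col=4), (row=9, col=1), (row=9, col=3)  <- goal reached here
One shortest path (9 moves): (row=1, col=2) -> (row=1, col=3) -> (row=2, col=3) -> (row=3, col=3) -> (row=4, col=3) -> (row=5, col=3) -> (row=5, col=4) -> (row=6, col=4) -> (row=7, col=4) -> (row=8, col=4)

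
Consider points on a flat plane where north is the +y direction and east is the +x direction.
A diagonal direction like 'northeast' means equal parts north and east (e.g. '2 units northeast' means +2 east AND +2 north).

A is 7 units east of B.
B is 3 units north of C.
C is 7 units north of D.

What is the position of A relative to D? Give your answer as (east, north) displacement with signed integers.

Answer: A is at (east=7, north=10) relative to D.

Derivation:
Place D at the origin (east=0, north=0).
  C is 7 units north of D: delta (east=+0, north=+7); C at (east=0, north=7).
  B is 3 units north of C: delta (east=+0, north=+3); B at (east=0, north=10).
  A is 7 units east of B: delta (east=+7, north=+0); A at (east=7, north=10).
Therefore A relative to D: (east=7, north=10).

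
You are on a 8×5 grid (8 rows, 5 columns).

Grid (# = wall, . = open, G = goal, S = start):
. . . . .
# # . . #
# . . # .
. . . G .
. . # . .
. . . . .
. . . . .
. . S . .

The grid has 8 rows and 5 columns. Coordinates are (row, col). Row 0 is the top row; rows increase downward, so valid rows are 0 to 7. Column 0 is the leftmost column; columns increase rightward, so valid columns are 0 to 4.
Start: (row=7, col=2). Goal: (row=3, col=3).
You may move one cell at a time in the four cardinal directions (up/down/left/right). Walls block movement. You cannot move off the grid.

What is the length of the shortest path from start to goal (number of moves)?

Answer: Shortest path length: 5

Derivation:
BFS from (row=7, col=2) until reaching (row=3, col=3):
  Distance 0: (row=7, col=2)
  Distance 1: (row=6, col=2), (row=7, col=1), (row=7, col=3)
  Distance 2: (row=5, col=2), (row=6, col=1), (row=6, col=3), (row=7, col=0), (row=7, col=4)
  Distance 3: (row=5, col=1), (row=5, col=3), (row=6, col=0), (row=6, col=4)
  Distance 4: (row=4, col=1), (row=4, col=3), (row=5, col=0), (row=5, col=4)
  Distance 5: (row=3, col=1), (row=3, col=3), (row=4, col=0), (row=4, col=4)  <- goal reached here
One shortest path (5 moves): (row=7, col=2) -> (row=7, col=3) -> (row=6, col=3) -> (row=5, col=3) -> (row=4, col=3) -> (row=3, col=3)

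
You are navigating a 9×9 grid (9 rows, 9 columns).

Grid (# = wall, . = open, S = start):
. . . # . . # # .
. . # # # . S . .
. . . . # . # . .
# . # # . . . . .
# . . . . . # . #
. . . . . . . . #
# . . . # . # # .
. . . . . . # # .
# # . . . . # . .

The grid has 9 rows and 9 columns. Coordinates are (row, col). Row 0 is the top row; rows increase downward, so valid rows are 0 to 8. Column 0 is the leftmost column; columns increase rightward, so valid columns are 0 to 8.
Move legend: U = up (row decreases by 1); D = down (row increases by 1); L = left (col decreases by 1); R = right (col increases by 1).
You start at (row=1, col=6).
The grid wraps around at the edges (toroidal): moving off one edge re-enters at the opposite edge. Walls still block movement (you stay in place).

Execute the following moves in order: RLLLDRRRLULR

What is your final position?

Start: (row=1, col=6)
  R (right): (row=1, col=6) -> (row=1, col=7)
  L (left): (row=1, col=7) -> (row=1, col=6)
  L (left): (row=1, col=6) -> (row=1, col=5)
  L (left): blocked, stay at (row=1, col=5)
  D (down): (row=1, col=5) -> (row=2, col=5)
  [×3]R (right): blocked, stay at (row=2, col=5)
  L (left): blocked, stay at (row=2, col=5)
  U (up): (row=2, col=5) -> (row=1, col=5)
  L (left): blocked, stay at (row=1, col=5)
  R (right): (row=1, col=5) -> (row=1, col=6)
Final: (row=1, col=6)

Answer: Final position: (row=1, col=6)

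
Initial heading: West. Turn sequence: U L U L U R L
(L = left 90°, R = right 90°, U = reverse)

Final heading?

Start: West
  U (U-turn (180°)) -> East
  L (left (90° counter-clockwise)) -> North
  U (U-turn (180°)) -> South
  L (left (90° counter-clockwise)) -> East
  U (U-turn (180°)) -> West
  R (right (90° clockwise)) -> North
  L (left (90° counter-clockwise)) -> West
Final: West

Answer: Final heading: West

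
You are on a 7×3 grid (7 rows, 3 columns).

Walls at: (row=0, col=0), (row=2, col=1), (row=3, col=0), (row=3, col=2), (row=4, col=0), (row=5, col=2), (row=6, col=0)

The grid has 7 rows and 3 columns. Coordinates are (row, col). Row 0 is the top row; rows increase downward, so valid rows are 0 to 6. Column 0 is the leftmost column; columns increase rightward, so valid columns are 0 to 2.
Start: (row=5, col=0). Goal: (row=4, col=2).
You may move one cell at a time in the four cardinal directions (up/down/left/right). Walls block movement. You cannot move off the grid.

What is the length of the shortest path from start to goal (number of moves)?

BFS from (row=5, col=0) until reaching (row=4, col=2):
  Distance 0: (row=5, col=0)
  Distance 1: (row=5, col=1)
  Distance 2: (row=4, col=1), (row=6, col=1)
  Distance 3: (row=3, col=1), (row=4, col=2), (row=6, col=2)  <- goal reached here
One shortest path (3 moves): (row=5, col=0) -> (row=5, col=1) -> (row=4, col=1) -> (row=4, col=2)

Answer: Shortest path length: 3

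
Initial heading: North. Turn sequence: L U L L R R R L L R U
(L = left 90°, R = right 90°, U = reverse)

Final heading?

Answer: Final heading: West

Derivation:
Start: North
  L (left (90° counter-clockwise)) -> West
  U (U-turn (180°)) -> East
  L (left (90° counter-clockwise)) -> North
  L (left (90° counter-clockwise)) -> West
  R (right (90° clockwise)) -> North
  R (right (90° clockwise)) -> East
  R (right (90° clockwise)) -> South
  L (left (90° counter-clockwise)) -> East
  L (left (90° counter-clockwise)) -> North
  R (right (90° clockwise)) -> East
  U (U-turn (180°)) -> West
Final: West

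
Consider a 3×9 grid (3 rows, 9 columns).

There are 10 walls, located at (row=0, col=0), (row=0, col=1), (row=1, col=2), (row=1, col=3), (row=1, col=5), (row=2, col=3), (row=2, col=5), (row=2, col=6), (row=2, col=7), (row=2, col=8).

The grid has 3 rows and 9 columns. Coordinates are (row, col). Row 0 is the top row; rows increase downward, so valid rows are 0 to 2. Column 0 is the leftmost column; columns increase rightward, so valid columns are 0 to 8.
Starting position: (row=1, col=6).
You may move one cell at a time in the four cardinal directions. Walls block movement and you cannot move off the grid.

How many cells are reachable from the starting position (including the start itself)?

BFS flood-fill from (row=1, col=6):
  Distance 0: (row=1, col=6)
  Distance 1: (row=0, col=6), (row=1, col=7)
  Distance 2: (row=0, col=5), (row=0, col=7), (row=1, col=8)
  Distance 3: (row=0, col=4), (row=0, col=8)
  Distance 4: (row=0, col=3), (row=1, col=4)
  Distance 5: (row=0, col=2), (row=2, col=4)
Total reachable: 12 (grid has 17 open cells total)

Answer: Reachable cells: 12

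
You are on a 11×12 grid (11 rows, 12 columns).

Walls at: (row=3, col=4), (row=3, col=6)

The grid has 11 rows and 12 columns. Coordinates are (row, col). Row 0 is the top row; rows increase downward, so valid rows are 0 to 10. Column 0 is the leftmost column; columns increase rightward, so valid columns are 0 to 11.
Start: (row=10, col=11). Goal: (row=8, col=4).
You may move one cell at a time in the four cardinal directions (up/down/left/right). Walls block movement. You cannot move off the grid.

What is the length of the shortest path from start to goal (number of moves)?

Answer: Shortest path length: 9

Derivation:
BFS from (row=10, col=11) until reaching (row=8, col=4):
  Distance 0: (row=10, col=11)
  Distance 1: (row=9, col=11), (row=10, col=10)
  Distance 2: (row=8, col=11), (row=9, col=10), (row=10, col=9)
  Distance 3: (row=7, col=11), (row=8, col=10), (row=9, col=9), (row=10, col=8)
  Distance 4: (row=6, col=11), (row=7, col=10), (row=8, col=9), (row=9, col=8), (row=10, col=7)
  Distance 5: (row=5, col=11), (row=6, col=10), (row=7, col=9), (row=8, col=8), (row=9, col=7), (row=10, col=6)
  Distance 6: (row=4, col=11), (row=5, col=10), (row=6, col=9), (row=7, col=8), (row=8, col=7), (row=9, col=6), (row=10, col=5)
  Distance 7: (row=3, col=11), (row=4, col=10), (row=5, col=9), (row=6, col=8), (row=7, col=7), (row=8, col=6), (row=9, col=5), (row=10, col=4)
  Distance 8: (row=2, col=11), (row=3, col=10), (row=4, col=9), (row=5, col=8), (row=6, col=7), (row=7, col=6), (row=8, col=5), (row=9, col=4), (row=10, col=3)
  Distance 9: (row=1, col=11), (row=2, col=10), (row=3, col=9), (row=4, col=8), (row=5, col=7), (row=6, col=6), (row=7, col=5), (row=8, col=4), (row=9, col=3), (row=10, col=2)  <- goal reached here
One shortest path (9 moves): (row=10, col=11) -> (row=10, col=10) -> (row=10, col=9) -> (row=10, col=8) -> (row=10, col=7) -> (row=10, col=6) -> (row=10, col=5) -> (row=10, col=4) -> (row=9, col=4) -> (row=8, col=4)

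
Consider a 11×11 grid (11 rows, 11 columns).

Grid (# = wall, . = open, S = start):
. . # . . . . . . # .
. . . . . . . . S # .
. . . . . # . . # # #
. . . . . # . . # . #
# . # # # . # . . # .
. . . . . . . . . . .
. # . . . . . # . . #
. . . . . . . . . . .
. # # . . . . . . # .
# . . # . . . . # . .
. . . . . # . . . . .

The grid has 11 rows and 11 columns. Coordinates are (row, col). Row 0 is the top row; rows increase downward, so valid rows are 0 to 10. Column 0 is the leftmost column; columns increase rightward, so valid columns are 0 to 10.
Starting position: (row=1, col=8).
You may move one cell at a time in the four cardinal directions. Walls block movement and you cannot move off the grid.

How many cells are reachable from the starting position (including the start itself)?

Answer: Reachable cells: 92

Derivation:
BFS flood-fill from (row=1, col=8):
  Distance 0: (row=1, col=8)
  Distance 1: (row=0, col=8), (row=1, col=7)
  Distance 2: (row=0, col=7), (row=1, col=6), (row=2, col=7)
  Distance 3: (row=0, col=6), (row=1, col=5), (row=2, col=6), (row=3, col=7)
  Distance 4: (row=0, col=5), (row=1, col=4), (row=3, col=6), (row=4, col=7)
  Distance 5: (row=0, col=4), (row=1, col=3), (row=2, col=4), (row=4, col=8), (row=5, col=7)
  Distance 6: (row=0, col=3), (row=1, col=2), (row=2, col=3), (row=3, col=4), (row=5, col=6), (row=5, col=8)
  Distance 7: (row=1, col=1), (row=2, col=2), (row=3, col=3), (row=5, col=5), (row=5, col=9), (row=6, col=6), (row=6, col=8)
  Distance 8: (row=0, col=1), (row=1, col=0), (row=2, col=1), (row=3, col=2), (row=4, col=5), (row=5, col=4), (row=5, col=10), (row=6, col=5), (row=6, col=9), (row=7, col=6), (row=7, col=8)
  Distance 9: (row=0, col=0), (row=2, col=0), (row=3, col=1), (row=4, col=10), (row=5, col=3), (row=6, col=4), (row=7, col=5), (row=7, col=7), (row=7, col=9), (row=8, col=6), (row=8, col=8)
  Distance 10: (row=3, col=0), (row=4, col=1), (row=5, col=2), (row=6, col=3), (row=7, col=4), (row=7, col=10), (row=8, col=5), (row=8, col=7), (row=9, col=6)
  Distance 11: (row=5, col=1), (row=6, col=2), (row=7, col=3), (row=8, col=4), (row=8, col=10), (row=9, col=5), (row=9, col=7), (row=10, col=6)
  Distance 12: (row=5, col=0), (row=7, col=2), (row=8, col=3), (row=9, col=4), (row=9, col=10), (row=10, col=7)
  Distance 13: (row=6, col=0), (row=7, col=1), (row=9, col=9), (row=10, col=4), (row=10, col=8), (row=10, col=10)
  Distance 14: (row=7, col=0), (row=10, col=3), (row=10, col=9)
  Distance 15: (row=8, col=0), (row=10, col=2)
  Distance 16: (row=9, col=2), (row=10, col=1)
  Distance 17: (row=9, col=1), (row=10, col=0)
Total reachable: 92 (grid has 95 open cells total)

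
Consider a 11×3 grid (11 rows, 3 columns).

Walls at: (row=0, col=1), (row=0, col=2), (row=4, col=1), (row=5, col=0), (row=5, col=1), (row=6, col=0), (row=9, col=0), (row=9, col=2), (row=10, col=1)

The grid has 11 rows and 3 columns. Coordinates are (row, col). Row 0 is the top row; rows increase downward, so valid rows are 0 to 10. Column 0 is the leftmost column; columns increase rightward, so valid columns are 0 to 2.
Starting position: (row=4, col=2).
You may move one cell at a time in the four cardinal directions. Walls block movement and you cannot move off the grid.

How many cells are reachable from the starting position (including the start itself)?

Answer: Reachable cells: 22

Derivation:
BFS flood-fill from (row=4, col=2):
  Distance 0: (row=4, col=2)
  Distance 1: (row=3, col=2), (row=5, col=2)
  Distance 2: (row=2, col=2), (row=3, col=1), (row=6, col=2)
  Distance 3: (row=1, col=2), (row=2, col=1), (row=3, col=0), (row=6, col=1), (row=7, col=2)
  Distance 4: (row=1, col=1), (row=2, col=0), (row=4, col=0), (row=7, col=1), (row=8, col=2)
  Distance 5: (row=1, col=0), (row=7, col=0), (row=8, col=1)
  Distance 6: (row=0, col=0), (row=8, col=0), (row=9, col=1)
Total reachable: 22 (grid has 24 open cells total)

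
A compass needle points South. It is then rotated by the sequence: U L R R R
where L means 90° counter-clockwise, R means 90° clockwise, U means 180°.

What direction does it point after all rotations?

Start: South
  U (U-turn (180°)) -> North
  L (left (90° counter-clockwise)) -> West
  R (right (90° clockwise)) -> North
  R (right (90° clockwise)) -> East
  R (right (90° clockwise)) -> South
Final: South

Answer: Final heading: South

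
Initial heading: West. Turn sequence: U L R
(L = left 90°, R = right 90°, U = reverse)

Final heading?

Answer: Final heading: East

Derivation:
Start: West
  U (U-turn (180°)) -> East
  L (left (90° counter-clockwise)) -> North
  R (right (90° clockwise)) -> East
Final: East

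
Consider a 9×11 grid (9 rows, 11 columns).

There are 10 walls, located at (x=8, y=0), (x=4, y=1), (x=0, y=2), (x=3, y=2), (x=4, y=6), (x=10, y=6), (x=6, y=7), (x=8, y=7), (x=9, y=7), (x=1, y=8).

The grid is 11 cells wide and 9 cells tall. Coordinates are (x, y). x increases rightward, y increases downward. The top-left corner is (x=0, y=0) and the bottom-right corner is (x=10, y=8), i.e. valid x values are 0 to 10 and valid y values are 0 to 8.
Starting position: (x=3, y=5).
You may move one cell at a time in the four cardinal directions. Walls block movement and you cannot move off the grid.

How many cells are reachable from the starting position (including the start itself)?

BFS flood-fill from (x=3, y=5):
  Distance 0: (x=3, y=5)
  Distance 1: (x=3, y=4), (x=2, y=5), (x=4, y=5), (x=3, y=6)
  Distance 2: (x=3, y=3), (x=2, y=4), (x=4, y=4), (x=1, y=5), (x=5, y=5), (x=2, y=6), (x=3, y=7)
  Distance 3: (x=2, y=3), (x=4, y=3), (x=1, y=4), (x=5, y=4), (x=0, y=5), (x=6, y=5), (x=1, y=6), (x=5, y=6), (x=2, y=7), (x=4, y=7), (x=3, y=8)
  Distance 4: (x=2, y=2), (x=4, y=2), (x=1, y=3), (x=5, y=3), (x=0, y=4), (x=6, y=4), (x=7, y=5), (x=0, y=6), (x=6, y=6), (x=1, y=7), (x=5, y=7), (x=2, y=8), (x=4, y=8)
  Distance 5: (x=2, y=1), (x=1, y=2), (x=5, y=2), (x=0, y=3), (x=6, y=3), (x=7, y=4), (x=8, y=5), (x=7, y=6), (x=0, y=7), (x=5, y=8)
  Distance 6: (x=2, y=0), (x=1, y=1), (x=3, y=1), (x=5, y=1), (x=6, y=2), (x=7, y=3), (x=8, y=4), (x=9, y=5), (x=8, y=6), (x=7, y=7), (x=0, y=8), (x=6, y=8)
  Distance 7: (x=1, y=0), (x=3, y=0), (x=5, y=0), (x=0, y=1), (x=6, y=1), (x=7, y=2), (x=8, y=3), (x=9, y=4), (x=10, y=5), (x=9, y=6), (x=7, y=8)
  Distance 8: (x=0, y=0), (x=4, y=0), (x=6, y=0), (x=7, y=1), (x=8, y=2), (x=9, y=3), (x=10, y=4), (x=8, y=8)
  Distance 9: (x=7, y=0), (x=8, y=1), (x=9, y=2), (x=10, y=3), (x=9, y=8)
  Distance 10: (x=9, y=1), (x=10, y=2), (x=10, y=8)
  Distance 11: (x=9, y=0), (x=10, y=1), (x=10, y=7)
  Distance 12: (x=10, y=0)
Total reachable: 89 (grid has 89 open cells total)

Answer: Reachable cells: 89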